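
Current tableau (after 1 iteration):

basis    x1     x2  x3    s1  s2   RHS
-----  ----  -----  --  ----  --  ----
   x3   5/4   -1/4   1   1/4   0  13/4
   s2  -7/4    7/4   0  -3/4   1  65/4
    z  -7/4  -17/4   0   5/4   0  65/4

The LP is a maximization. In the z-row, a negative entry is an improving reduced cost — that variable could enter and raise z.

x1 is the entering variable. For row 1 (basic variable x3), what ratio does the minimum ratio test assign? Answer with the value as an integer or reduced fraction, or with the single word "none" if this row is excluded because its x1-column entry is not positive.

13/5

Ratio = RHS / (x1 entry) = (13/4) / (5/4) = 13/5.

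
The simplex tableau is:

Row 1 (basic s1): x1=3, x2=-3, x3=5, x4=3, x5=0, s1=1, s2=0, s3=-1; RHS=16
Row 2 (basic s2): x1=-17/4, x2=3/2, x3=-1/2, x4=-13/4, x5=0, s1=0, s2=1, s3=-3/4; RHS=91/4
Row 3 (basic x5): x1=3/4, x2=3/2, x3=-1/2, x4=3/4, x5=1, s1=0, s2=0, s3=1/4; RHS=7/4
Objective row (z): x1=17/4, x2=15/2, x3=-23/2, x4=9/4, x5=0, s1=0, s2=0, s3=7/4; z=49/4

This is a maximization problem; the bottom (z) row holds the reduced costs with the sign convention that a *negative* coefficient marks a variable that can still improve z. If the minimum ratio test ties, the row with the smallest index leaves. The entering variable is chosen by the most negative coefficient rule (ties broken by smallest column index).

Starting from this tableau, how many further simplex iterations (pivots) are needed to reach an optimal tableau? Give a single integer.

pivot: x3 in, s1 out → z = 981/20
pivot: s3 in, x5 out → z = 184/3
No improving column remains; optimal.

2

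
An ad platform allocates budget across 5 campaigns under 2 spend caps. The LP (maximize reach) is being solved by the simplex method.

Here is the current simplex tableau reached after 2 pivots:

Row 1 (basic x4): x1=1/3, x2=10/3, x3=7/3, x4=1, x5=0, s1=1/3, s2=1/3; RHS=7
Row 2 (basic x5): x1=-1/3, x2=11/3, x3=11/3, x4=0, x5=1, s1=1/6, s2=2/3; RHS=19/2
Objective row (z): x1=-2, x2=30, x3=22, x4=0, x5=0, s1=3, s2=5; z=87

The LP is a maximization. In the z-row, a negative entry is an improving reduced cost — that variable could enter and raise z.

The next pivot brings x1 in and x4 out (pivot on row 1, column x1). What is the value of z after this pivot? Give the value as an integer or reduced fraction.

Minimum ratio for x1: 7/(1/3) = 21.
z changes by −(z-row coeff of x1)·ratio = −(-2)·21 = 42.
New z = 87 + 42 = 129.

129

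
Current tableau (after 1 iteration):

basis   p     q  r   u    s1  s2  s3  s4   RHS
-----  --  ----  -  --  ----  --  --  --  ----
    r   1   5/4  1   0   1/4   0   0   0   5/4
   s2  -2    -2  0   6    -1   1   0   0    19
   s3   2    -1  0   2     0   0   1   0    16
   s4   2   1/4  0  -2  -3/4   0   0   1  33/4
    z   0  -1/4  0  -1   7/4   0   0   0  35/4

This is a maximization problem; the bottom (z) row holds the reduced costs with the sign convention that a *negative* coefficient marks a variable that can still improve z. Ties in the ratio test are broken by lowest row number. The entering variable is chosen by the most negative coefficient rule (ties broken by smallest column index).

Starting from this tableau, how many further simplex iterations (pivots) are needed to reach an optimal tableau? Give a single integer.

pivot: u in, s2 out → z = 143/12
pivot: q in, r out → z = 25/2
No improving column remains; optimal.

2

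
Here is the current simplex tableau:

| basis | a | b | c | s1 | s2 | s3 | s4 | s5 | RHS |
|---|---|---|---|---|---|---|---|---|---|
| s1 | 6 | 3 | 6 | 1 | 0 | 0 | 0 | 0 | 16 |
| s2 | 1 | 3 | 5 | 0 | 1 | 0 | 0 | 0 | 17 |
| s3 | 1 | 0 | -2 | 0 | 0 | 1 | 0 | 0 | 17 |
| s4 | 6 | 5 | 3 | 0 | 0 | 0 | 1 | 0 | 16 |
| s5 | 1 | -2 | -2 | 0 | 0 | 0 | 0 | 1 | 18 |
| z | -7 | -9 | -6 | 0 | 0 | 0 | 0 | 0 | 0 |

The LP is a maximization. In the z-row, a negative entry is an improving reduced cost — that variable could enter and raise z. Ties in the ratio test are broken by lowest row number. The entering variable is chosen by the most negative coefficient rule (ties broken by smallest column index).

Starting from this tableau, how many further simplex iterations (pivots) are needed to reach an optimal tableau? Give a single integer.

2

pivot: b in, s4 out → z = 144/5
pivot: c in, s1 out → z = 208/7
No improving column remains; optimal.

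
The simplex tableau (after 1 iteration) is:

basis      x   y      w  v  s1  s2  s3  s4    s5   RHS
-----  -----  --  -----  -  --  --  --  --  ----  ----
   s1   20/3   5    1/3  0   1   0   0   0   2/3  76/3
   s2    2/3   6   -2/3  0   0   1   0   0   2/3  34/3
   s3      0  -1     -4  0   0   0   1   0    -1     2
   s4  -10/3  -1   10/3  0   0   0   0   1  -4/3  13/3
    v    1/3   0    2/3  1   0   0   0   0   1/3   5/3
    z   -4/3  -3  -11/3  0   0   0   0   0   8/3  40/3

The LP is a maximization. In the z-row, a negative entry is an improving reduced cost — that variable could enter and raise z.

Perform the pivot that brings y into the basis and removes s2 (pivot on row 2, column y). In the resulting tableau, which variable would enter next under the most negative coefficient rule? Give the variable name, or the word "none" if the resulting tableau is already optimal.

w

Pivot element 6. New z-row = old z-row − (-3)·(row 2/6).
Updated z-row coefficients: x: -1, y: 0, w: -4, v: 0, s1: 0, s2: 1/2, s3: 0, s4: 0, s5: 3.
The most negative is -4 in column w, so w would enter next.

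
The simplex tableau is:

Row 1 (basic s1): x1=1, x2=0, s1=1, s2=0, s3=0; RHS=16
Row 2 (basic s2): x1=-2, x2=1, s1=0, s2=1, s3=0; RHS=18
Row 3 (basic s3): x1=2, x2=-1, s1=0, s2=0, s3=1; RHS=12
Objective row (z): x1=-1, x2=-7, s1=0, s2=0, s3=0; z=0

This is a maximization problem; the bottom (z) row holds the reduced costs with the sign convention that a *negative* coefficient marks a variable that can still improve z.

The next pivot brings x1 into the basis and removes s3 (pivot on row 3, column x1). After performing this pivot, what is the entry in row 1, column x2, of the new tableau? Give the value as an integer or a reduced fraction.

Pivot element is row 3, column x1: 2.
Normalize row 3: new (row 3, x2) = (-1)/2 = -1/2.
row 1 ← row 1 − 1·(new row 3): 0 − 1·(-1/2) = 1/2.

1/2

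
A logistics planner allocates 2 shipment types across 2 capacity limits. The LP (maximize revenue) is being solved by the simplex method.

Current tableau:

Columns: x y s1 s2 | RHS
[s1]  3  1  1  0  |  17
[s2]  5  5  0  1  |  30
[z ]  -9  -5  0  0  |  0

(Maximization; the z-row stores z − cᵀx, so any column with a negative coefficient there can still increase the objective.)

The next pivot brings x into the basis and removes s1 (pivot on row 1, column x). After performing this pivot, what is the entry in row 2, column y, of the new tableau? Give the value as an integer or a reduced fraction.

Pivot element is row 1, column x: 3.
Normalize row 1: new (row 1, y) = 1/3 = 1/3.
row 2 ← row 2 − 5·(new row 1): 5 − 5·(1/3) = 10/3.

10/3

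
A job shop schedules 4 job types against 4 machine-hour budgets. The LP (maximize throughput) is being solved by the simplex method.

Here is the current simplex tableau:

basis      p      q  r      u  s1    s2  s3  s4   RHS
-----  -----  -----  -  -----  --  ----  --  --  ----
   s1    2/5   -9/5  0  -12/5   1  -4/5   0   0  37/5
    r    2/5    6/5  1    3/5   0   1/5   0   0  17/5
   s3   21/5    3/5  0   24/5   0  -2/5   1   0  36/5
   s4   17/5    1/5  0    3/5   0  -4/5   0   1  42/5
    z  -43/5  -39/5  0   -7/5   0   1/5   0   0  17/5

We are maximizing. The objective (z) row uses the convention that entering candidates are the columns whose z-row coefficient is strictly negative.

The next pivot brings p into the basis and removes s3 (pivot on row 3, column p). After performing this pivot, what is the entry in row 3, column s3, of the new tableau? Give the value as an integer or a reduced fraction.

5/21

Pivot element is row 3, column p: 21/5.
Normalize row 3: new (row 3, s3) = 1/(21/5) = 5/21.
Row 3 is the pivot row, so the entry is 5/21.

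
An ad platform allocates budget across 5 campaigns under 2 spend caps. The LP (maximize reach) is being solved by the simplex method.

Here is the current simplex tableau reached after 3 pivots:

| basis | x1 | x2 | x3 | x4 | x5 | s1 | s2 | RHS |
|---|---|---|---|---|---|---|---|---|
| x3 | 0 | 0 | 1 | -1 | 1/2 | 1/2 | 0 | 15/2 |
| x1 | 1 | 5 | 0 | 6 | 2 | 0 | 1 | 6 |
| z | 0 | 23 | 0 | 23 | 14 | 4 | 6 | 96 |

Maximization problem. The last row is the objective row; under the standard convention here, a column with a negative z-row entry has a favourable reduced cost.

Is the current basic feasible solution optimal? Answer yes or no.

yes

No objective-row coefficient is strictly negative, so no entering variable exists; the tableau is optimal.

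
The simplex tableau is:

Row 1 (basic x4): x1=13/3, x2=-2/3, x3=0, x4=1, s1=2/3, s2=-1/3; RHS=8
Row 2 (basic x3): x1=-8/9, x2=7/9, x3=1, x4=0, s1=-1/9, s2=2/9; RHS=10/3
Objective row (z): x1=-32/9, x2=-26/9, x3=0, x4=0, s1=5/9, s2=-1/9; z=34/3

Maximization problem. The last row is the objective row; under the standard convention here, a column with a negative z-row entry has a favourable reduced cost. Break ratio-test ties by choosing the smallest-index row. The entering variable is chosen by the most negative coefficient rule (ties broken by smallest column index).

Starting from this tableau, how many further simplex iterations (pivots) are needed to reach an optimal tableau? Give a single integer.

pivot: x1 in, x4 out → z = 698/39
pivot: x2 in, x3 out → z = 1114/25
No improving column remains; optimal.

2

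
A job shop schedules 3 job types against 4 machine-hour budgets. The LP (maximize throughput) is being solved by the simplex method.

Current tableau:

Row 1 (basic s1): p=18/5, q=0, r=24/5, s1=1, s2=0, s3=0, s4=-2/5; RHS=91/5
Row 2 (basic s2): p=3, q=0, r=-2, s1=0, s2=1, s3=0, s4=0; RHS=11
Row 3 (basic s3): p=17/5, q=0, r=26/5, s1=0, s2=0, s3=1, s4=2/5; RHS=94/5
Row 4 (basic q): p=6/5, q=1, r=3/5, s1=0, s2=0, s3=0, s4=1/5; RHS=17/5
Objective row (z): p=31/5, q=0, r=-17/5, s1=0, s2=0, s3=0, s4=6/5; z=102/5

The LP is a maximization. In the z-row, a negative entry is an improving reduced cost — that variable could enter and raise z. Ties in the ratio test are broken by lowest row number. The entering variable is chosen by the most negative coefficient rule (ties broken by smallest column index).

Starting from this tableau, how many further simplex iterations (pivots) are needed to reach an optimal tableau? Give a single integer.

pivot: r in, s3 out → z = 425/13
No improving column remains; optimal.

1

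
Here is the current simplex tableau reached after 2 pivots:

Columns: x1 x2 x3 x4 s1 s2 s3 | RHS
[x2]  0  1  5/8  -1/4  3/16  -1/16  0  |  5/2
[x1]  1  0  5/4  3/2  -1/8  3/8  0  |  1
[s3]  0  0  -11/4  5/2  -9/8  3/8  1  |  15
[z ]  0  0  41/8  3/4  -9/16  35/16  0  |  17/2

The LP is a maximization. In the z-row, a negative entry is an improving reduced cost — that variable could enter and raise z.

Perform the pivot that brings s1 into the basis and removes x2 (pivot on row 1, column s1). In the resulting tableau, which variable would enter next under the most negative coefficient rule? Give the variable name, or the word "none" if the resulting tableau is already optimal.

Pivot element 3/16. New z-row = old z-row − (-9/16)·(row 1/(3/16)).
Updated z-row coefficients: x1: 0, x2: 3, x3: 7, x4: 0, s1: 0, s2: 2, s3: 0.
No coefficient is strictly negative; the tableau after this pivot is optimal.

none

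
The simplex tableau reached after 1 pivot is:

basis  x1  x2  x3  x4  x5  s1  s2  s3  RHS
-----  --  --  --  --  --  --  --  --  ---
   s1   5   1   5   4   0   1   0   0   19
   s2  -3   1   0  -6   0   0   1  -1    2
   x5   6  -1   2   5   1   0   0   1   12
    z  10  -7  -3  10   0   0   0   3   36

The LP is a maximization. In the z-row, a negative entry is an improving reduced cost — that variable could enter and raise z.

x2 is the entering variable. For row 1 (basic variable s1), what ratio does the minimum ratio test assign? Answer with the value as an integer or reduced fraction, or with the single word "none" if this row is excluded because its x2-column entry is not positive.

19

Ratio = RHS / (x2 entry) = 19 / 1 = 19.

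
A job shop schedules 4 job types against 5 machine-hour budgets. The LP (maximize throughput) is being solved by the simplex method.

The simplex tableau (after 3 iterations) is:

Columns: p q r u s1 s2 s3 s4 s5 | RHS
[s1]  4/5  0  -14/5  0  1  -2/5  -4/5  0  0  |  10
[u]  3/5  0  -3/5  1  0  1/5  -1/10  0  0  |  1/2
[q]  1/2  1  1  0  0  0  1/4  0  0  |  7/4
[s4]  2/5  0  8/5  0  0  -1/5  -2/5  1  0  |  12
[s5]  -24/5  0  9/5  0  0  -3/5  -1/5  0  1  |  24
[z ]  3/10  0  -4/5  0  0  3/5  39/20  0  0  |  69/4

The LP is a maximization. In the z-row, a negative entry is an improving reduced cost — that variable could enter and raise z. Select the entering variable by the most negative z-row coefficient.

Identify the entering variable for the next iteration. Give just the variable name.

Objective-row coefficients: p: 3/10, q: 0, r: -4/5, u: 0, s1: 0, s2: 3/5, s3: 39/20, s4: 0, s5: 0.
The most negative is -4/5 in column r, so r enters.

r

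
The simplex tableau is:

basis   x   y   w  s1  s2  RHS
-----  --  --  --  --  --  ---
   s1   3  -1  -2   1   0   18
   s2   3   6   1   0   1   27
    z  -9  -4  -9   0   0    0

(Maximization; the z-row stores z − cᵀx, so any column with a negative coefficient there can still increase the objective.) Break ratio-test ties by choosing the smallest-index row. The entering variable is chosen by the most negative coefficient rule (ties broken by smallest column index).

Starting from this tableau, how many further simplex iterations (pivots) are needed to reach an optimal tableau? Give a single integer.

3

pivot: x in, s1 out → z = 54
pivot: w in, s2 out → z = 99
pivot: s1 in, x out → z = 243
No improving column remains; optimal.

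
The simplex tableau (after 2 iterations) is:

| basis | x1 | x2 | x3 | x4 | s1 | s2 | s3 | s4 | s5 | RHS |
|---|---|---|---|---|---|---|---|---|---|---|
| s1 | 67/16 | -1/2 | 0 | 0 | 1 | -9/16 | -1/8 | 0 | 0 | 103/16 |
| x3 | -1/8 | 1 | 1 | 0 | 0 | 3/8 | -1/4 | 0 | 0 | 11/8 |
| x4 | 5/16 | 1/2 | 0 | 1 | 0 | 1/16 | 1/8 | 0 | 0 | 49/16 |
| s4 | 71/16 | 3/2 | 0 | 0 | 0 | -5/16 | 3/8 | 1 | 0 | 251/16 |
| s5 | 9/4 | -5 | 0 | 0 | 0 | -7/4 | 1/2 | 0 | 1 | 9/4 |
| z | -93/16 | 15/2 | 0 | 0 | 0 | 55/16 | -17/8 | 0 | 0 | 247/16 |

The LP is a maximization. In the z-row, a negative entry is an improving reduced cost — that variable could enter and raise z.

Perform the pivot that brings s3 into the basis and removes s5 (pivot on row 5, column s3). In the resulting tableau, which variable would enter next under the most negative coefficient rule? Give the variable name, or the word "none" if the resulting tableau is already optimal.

x2

Pivot element 1/2. New z-row = old z-row − (-17/8)·(row 5/(1/2)).
Updated z-row coefficients: x1: 15/4, x2: -55/4, x3: 0, x4: 0, s1: 0, s2: -4, s3: 0, s4: 0, s5: 17/4.
The most negative is -55/4 in column x2, so x2 would enter next.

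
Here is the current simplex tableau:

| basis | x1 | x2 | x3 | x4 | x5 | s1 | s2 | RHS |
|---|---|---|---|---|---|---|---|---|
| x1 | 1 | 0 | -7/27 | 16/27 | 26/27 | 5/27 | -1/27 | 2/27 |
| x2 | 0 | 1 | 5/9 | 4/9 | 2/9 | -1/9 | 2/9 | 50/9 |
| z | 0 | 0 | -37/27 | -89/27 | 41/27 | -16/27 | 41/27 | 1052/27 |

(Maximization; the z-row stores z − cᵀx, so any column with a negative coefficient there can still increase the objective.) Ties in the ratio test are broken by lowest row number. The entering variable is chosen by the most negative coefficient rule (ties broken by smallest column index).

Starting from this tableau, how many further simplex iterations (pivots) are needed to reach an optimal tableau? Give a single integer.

3

pivot: x4 in, x1 out → z = 315/8
pivot: x3 in, x2 out → z = 60
pivot: s1 in, x4 out → z = 70
No improving column remains; optimal.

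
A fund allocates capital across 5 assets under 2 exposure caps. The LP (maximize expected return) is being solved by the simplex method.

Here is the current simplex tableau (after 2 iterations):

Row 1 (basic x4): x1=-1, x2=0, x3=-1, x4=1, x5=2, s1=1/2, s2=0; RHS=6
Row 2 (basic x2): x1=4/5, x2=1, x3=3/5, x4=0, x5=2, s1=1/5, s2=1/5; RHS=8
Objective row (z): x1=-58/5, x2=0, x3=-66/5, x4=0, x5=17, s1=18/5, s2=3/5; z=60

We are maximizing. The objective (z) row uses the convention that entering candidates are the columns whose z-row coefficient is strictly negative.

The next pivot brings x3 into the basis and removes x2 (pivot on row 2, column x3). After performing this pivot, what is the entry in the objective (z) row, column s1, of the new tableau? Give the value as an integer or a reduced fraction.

8

Pivot element is row 2, column x3: 3/5.
Normalize row 2: new (row 2, s1) = (1/5)/(3/5) = 1/3.
z-row ← z-row − (-66/5)·(new row 2): 18/5 − (-66/5)·(1/3) = 8.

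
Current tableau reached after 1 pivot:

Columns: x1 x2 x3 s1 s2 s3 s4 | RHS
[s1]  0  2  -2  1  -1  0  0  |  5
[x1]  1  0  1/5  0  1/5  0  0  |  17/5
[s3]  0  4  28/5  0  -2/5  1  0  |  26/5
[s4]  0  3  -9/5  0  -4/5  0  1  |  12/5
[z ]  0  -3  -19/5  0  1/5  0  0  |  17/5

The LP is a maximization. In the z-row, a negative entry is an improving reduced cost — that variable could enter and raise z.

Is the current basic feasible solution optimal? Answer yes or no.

Column x2 has objective-row coefficient -3, which is negative; an improving pivot exists, so not yet optimal.

no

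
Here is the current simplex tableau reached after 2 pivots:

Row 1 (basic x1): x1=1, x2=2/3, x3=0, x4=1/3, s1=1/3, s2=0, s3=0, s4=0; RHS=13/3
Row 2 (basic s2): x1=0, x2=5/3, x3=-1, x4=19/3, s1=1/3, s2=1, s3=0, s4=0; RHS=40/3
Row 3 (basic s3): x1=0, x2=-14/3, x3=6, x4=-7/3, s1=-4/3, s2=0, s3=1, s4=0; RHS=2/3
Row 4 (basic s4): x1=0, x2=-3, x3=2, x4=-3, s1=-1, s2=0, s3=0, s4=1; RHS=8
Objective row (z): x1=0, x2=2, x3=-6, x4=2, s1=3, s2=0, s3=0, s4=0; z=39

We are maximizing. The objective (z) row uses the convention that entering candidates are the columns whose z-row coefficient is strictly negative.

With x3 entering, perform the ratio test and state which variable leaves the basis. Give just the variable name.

s3

Ratios: row 1 (x1): entry 0 ≤ 0, skip; row 2 (s2): entry -1 ≤ 0, skip; row 3 (s3): (2/3)/6 = 1/9; row 4 (s4): 8/2 = 4.
Minimum ratio 1/9 is in the s3 row, so s3 leaves.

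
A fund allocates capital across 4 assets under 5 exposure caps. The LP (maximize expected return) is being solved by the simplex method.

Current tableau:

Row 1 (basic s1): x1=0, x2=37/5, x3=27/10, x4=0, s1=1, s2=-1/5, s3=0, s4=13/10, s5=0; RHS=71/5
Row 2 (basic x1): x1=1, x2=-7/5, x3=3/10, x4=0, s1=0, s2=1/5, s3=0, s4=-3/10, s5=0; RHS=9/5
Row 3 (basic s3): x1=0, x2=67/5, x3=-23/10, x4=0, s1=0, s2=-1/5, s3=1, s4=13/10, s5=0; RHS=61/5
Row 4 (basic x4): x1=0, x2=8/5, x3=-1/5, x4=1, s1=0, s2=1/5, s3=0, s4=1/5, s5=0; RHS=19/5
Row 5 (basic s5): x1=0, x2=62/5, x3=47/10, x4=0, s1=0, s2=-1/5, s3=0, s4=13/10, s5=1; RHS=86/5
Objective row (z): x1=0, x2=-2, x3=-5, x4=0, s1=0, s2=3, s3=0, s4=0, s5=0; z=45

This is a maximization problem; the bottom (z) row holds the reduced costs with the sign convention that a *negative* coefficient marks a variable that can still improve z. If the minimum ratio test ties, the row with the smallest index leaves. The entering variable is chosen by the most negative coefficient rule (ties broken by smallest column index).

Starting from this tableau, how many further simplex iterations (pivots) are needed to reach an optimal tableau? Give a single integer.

pivot: x3 in, s5 out → z = 2975/47
No improving column remains; optimal.

1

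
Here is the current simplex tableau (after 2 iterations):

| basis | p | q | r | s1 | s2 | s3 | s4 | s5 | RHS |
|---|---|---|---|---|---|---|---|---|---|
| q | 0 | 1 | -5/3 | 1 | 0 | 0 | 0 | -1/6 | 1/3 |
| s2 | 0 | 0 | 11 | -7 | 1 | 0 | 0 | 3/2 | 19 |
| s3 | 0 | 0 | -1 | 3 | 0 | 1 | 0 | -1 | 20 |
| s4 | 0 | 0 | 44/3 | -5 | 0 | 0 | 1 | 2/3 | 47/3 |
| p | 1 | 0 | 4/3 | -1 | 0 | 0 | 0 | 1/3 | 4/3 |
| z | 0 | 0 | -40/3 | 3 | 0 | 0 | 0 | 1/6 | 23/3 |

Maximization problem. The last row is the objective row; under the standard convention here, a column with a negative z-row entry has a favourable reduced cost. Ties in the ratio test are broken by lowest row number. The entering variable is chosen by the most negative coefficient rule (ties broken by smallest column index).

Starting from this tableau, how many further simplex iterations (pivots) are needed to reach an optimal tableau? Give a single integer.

pivot: r in, p out → z = 21
pivot: s1 in, s4 out → z = 133/6
pivot: p in, q out → z = 560/19
No improving column remains; optimal.

3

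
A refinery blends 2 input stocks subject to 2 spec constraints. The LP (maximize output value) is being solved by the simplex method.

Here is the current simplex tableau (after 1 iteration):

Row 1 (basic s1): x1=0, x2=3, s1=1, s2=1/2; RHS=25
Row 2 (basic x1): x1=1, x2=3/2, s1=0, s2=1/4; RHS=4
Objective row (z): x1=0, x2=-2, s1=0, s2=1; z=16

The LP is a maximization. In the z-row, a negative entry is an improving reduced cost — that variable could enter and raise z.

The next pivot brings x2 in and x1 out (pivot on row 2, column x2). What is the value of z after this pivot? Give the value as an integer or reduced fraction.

64/3

Minimum ratio for x2: 4/(3/2) = 8/3.
z changes by −(z-row coeff of x2)·ratio = −(-2)·(8/3) = 16/3.
New z = 16 + (16/3) = 64/3.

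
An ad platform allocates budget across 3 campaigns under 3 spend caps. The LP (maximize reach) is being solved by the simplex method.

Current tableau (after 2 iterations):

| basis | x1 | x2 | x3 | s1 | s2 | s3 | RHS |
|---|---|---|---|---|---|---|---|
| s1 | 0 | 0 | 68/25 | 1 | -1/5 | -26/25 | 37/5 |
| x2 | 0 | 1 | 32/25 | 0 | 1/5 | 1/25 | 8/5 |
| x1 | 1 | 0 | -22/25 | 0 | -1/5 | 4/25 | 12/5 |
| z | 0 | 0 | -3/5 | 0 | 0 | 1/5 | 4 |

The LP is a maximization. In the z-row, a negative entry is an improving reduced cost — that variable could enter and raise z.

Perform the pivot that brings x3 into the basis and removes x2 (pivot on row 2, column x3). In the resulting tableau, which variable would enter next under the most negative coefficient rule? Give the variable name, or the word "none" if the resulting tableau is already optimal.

Pivot element 32/25. New z-row = old z-row − (-3/5)·(row 2/(32/25)).
Updated z-row coefficients: x1: 0, x2: 15/32, x3: 0, s1: 0, s2: 3/32, s3: 7/32.
No coefficient is strictly negative; the tableau after this pivot is optimal.

none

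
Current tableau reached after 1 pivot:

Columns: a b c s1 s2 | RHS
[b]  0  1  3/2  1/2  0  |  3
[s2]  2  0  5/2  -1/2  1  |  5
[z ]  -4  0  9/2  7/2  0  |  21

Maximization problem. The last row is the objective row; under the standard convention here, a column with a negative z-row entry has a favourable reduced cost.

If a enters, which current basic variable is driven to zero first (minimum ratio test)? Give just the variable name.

s2

Ratios: row 1 (b): entry 0 ≤ 0, skip; row 2 (s2): 5/2 = 5/2.
Minimum ratio 5/2 is in the s2 row, so s2 leaves.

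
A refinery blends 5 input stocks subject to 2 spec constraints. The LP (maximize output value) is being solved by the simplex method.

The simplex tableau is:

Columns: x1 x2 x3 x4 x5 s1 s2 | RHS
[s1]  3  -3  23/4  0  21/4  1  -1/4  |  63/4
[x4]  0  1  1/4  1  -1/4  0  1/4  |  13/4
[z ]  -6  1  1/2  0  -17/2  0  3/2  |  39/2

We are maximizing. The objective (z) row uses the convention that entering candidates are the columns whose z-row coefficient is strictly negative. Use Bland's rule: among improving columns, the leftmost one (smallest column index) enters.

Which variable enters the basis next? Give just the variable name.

x1

Objective-row coefficients: x1: -6, x2: 1, x3: 1/2, x4: 0, x5: -17/2, s1: 0, s2: 3/2.
Improving columns: x1, x5. Bland's rule picks the smallest column index → x1.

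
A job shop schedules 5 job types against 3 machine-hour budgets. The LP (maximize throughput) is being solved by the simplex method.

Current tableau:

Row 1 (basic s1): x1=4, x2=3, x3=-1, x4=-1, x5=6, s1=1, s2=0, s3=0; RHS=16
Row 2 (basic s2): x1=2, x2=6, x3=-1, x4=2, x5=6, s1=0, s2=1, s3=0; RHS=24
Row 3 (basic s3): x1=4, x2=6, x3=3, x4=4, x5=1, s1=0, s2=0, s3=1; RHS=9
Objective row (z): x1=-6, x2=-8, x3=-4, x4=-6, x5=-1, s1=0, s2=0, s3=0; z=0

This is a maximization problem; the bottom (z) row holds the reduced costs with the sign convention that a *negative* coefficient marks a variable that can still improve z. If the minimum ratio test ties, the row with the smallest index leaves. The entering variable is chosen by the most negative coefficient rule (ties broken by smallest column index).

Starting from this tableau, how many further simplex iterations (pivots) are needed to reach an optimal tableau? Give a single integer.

2

pivot: x2 in, s3 out → z = 12
pivot: x1 in, x2 out → z = 27/2
No improving column remains; optimal.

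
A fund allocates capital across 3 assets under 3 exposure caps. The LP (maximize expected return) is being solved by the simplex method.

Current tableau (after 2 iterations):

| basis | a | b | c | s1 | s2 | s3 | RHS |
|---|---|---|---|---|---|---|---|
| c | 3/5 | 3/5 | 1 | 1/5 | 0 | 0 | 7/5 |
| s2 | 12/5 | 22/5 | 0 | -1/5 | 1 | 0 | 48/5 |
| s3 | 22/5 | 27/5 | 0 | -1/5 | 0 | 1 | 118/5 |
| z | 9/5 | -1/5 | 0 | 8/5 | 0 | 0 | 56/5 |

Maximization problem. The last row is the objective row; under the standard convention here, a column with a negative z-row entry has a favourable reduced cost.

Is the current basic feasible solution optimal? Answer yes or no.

Column b has objective-row coefficient -1/5, which is negative; an improving pivot exists, so not yet optimal.

no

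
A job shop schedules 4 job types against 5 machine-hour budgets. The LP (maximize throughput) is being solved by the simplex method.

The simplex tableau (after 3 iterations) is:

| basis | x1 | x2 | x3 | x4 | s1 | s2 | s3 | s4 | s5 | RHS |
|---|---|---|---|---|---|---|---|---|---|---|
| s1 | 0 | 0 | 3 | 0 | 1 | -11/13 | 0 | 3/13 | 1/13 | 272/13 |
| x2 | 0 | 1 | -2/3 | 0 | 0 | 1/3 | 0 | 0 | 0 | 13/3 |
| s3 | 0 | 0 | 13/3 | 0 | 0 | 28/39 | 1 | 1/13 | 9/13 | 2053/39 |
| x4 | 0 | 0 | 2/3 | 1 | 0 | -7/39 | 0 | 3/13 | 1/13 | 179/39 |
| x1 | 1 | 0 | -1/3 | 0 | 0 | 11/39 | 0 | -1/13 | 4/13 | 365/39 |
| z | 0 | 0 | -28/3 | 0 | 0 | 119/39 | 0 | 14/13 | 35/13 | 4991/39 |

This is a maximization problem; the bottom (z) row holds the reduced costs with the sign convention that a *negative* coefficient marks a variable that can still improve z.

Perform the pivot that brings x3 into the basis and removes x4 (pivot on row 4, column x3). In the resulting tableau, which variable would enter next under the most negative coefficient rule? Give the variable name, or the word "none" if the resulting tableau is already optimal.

none

Pivot element 2/3. New z-row = old z-row − (-28/3)·(row 4/(2/3)).
Updated z-row coefficients: x1: 0, x2: 0, x3: 0, x4: 14, s1: 0, s2: 7/13, s3: 0, s4: 56/13, s5: 49/13.
No coefficient is strictly negative; the tableau after this pivot is optimal.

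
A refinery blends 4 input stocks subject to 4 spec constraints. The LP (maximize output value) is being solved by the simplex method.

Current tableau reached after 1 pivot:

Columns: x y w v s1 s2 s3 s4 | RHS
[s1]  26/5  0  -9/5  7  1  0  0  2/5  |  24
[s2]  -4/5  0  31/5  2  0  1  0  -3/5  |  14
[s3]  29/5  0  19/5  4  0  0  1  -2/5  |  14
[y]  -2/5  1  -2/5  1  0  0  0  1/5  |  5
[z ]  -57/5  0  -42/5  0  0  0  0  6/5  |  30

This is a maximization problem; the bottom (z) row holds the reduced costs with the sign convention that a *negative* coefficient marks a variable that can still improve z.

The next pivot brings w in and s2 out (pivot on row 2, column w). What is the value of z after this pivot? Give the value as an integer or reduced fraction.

1518/31

Minimum ratio for w: 14/(31/5) = 70/31.
z changes by −(z-row coeff of w)·ratio = −(-42/5)·(70/31) = 588/31.
New z = 30 + (588/31) = 1518/31.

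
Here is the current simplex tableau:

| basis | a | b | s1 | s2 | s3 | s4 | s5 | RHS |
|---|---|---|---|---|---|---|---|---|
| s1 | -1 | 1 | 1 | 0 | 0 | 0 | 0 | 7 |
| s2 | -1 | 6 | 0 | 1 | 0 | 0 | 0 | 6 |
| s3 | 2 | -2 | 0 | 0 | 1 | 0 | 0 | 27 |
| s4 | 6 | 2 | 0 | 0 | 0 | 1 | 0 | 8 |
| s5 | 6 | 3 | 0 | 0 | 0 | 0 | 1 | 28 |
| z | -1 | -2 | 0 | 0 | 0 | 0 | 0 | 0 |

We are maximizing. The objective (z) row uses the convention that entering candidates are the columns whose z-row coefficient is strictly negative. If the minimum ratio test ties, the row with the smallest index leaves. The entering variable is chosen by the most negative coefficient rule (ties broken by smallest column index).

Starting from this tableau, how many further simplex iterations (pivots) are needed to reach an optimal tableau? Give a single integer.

2

pivot: b in, s2 out → z = 2
pivot: a in, s4 out → z = 62/19
No improving column remains; optimal.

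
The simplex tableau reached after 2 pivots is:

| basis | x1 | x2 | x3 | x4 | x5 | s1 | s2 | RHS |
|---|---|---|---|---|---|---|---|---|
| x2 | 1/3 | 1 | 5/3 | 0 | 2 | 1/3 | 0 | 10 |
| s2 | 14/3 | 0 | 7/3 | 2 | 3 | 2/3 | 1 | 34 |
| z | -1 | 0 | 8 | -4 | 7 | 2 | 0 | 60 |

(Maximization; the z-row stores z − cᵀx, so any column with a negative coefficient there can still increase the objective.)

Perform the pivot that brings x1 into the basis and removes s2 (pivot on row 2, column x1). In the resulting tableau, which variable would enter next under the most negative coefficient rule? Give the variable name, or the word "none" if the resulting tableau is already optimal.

Pivot element 14/3. New z-row = old z-row − (-1)·(row 2/(14/3)).
Updated z-row coefficients: x1: 0, x2: 0, x3: 17/2, x4: -25/7, x5: 107/14, s1: 15/7, s2: 3/14.
The most negative is -25/7 in column x4, so x4 would enter next.

x4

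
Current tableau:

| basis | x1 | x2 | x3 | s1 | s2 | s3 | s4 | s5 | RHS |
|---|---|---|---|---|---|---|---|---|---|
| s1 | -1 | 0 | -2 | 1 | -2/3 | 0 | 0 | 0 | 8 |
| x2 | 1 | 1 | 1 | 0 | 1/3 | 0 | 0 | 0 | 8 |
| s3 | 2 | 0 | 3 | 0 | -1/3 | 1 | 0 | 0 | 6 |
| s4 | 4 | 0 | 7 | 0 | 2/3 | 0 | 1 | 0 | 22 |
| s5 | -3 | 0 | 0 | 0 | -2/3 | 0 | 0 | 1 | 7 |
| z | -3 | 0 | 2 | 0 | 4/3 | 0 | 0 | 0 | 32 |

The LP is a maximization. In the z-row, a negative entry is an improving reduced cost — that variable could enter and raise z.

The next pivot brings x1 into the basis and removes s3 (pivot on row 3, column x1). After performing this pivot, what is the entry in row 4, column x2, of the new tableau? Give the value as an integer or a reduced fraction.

0

Pivot element is row 3, column x1: 2.
Normalize row 3: new (row 3, x2) = 0/2 = 0.
row 4 ← row 4 − 4·(new row 3): 0 − 4·0 = 0.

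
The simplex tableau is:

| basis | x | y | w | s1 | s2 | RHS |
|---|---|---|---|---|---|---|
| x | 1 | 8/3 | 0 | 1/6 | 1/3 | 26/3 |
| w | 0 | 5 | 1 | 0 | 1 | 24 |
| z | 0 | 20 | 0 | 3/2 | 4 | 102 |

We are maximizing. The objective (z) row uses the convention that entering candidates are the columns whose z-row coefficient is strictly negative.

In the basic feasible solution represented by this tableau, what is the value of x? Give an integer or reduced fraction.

26/3

x is basic (row 1); its value is the RHS of that row: 26/3.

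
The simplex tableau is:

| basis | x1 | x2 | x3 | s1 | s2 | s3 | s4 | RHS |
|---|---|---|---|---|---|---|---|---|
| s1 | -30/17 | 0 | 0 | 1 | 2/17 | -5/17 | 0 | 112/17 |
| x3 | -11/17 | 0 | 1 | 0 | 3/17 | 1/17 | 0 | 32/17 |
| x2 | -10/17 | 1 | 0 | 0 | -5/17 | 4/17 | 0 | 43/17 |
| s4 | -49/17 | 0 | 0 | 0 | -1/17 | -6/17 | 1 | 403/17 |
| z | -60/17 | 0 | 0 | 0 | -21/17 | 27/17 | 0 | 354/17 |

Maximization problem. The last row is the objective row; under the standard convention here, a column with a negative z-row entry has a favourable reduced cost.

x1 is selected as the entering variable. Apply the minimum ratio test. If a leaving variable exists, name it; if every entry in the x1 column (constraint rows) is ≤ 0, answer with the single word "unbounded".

unbounded

x1-column entries: row 1: -30/17, row 2: -11/17, row 3: -10/17, row 4: -49/17. All ≤ 0, so x1 can increase without bound; the LP is unbounded in this direction.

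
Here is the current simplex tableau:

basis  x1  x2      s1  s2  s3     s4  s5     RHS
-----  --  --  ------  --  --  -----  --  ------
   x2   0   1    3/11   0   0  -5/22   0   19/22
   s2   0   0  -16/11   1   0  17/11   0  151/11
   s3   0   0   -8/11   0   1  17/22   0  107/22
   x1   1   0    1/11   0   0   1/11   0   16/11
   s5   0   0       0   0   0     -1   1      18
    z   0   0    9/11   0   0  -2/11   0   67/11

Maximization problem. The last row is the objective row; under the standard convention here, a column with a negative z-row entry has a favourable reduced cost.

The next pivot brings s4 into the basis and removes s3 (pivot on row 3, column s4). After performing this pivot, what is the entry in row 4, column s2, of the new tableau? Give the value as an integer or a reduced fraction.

0

Pivot element is row 3, column s4: 17/22.
Normalize row 3: new (row 3, s2) = 0/(17/22) = 0.
row 4 ← row 4 − (1/11)·(new row 3): 0 − (1/11)·0 = 0.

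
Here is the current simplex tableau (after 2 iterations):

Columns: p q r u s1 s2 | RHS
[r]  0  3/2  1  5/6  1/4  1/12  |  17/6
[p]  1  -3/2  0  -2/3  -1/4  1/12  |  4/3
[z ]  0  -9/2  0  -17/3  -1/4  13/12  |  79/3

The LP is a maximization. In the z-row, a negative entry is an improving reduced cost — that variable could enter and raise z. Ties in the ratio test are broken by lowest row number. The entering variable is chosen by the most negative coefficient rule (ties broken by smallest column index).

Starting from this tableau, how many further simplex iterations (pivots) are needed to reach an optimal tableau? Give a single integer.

1

pivot: u in, r out → z = 228/5
No improving column remains; optimal.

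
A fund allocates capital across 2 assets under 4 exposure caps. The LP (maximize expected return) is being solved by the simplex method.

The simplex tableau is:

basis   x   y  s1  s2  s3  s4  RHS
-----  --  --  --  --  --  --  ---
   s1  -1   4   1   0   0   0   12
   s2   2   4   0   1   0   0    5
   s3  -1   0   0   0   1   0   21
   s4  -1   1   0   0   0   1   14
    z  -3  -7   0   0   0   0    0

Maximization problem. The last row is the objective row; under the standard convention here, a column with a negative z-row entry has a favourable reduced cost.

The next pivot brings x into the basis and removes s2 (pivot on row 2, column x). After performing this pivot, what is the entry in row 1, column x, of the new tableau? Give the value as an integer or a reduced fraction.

Pivot element is row 2, column x: 2.
Normalize row 2: new (row 2, x) = 2/2 = 1.
row 1 ← row 1 − (-1)·(new row 2): -1 − (-1)·1 = 0.

0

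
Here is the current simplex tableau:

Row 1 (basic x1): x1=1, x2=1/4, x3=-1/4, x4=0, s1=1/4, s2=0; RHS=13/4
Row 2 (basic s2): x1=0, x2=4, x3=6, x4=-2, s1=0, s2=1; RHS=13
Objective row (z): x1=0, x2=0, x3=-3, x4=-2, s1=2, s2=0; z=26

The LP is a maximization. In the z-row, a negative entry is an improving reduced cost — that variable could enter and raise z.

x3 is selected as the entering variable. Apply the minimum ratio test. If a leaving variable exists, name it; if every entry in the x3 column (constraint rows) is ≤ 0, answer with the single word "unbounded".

s2

Ratios: row 1 (x1): entry -1/4 ≤ 0, skip; row 2 (s2): 13/6 = 13/6.
Minimum ratio is in the s2 row, so s2 leaves.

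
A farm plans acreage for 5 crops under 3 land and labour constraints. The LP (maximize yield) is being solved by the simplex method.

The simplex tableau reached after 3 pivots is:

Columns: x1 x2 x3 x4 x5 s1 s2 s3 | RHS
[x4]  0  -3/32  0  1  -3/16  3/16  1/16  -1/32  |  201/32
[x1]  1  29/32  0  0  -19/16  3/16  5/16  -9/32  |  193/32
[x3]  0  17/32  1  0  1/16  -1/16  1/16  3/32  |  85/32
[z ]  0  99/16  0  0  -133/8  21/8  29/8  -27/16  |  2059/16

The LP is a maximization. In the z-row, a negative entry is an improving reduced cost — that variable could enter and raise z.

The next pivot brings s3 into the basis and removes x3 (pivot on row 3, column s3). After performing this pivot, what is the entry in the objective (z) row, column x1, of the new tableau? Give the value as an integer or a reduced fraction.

Pivot element is row 3, column s3: 3/32.
Normalize row 3: new (row 3, x1) = 0/(3/32) = 0.
z-row ← z-row − (-27/16)·(new row 3): 0 − (-27/16)·0 = 0.

0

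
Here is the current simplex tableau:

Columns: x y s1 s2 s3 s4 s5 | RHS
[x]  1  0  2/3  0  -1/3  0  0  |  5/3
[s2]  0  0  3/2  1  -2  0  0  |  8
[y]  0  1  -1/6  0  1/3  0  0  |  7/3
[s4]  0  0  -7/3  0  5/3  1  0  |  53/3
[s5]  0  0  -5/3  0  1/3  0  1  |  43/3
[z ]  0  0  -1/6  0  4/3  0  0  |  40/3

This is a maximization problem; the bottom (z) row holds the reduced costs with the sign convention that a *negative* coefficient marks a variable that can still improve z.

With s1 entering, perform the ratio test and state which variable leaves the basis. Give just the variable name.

Ratios: row 1 (x): (5/3)/(2/3) = 5/2; row 2 (s2): 8/(3/2) = 16/3; row 3 (y): entry -1/6 ≤ 0, skip; row 4 (s4): entry -7/3 ≤ 0, skip; row 5 (s5): entry -5/3 ≤ 0, skip.
Minimum ratio 5/2 is in the x row, so x leaves.

x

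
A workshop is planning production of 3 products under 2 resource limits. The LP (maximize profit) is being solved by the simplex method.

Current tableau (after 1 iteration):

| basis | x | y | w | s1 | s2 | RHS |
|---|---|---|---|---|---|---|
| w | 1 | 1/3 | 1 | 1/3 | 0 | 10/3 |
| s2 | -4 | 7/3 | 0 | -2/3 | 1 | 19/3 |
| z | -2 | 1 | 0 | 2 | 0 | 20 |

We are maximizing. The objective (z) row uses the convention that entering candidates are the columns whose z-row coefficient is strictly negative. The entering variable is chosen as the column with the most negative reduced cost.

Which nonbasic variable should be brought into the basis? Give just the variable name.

Objective-row coefficients: x: -2, y: 1, w: 0, s1: 2, s2: 0.
The most negative is -2 in column x, so x enters.

x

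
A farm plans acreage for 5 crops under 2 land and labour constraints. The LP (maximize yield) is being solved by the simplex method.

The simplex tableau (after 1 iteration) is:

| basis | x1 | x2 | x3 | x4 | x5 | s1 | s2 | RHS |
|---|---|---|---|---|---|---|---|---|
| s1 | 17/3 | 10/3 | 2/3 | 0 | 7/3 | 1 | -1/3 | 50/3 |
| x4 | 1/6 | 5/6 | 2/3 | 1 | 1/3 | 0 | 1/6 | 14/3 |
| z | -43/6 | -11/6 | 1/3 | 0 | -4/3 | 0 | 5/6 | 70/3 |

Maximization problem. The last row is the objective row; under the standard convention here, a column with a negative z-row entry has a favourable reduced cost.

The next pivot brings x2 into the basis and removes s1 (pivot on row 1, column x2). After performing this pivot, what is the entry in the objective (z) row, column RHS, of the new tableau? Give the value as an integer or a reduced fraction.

Pivot element is row 1, column x2: 10/3.
Normalize row 1: new (row 1, RHS) = (50/3)/(10/3) = 5.
z-row ← z-row − (-11/6)·(new row 1): 70/3 − (-11/6)·5 = 65/2.

65/2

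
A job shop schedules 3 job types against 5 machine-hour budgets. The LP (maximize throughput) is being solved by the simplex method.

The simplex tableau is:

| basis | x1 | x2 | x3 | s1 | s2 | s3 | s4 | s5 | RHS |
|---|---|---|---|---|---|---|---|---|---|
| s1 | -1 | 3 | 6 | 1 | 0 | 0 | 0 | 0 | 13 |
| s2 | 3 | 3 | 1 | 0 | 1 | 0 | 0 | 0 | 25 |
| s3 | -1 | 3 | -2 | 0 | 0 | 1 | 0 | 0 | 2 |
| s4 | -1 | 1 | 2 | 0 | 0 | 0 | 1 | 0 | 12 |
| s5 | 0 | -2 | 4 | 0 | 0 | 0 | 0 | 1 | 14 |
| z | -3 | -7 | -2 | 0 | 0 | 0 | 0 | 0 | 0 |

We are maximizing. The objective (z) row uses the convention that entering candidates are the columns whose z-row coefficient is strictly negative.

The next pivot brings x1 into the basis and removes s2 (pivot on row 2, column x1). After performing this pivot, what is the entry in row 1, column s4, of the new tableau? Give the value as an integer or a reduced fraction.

Pivot element is row 2, column x1: 3.
Normalize row 2: new (row 2, s4) = 0/3 = 0.
row 1 ← row 1 − (-1)·(new row 2): 0 − (-1)·0 = 0.

0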